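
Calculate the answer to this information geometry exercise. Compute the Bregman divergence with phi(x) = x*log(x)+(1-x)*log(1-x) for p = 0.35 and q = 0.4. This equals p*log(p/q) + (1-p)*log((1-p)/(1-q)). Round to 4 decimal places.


Bregman divergence with negative entropy generator:
D = p*log(p/q) + (1-p)*log((1-p)/(1-q)).
p = 0.35, q = 0.4.
p*log(p/q) = 0.35*log(0.35/0.4) = -0.046736.
(1-p)*log((1-p)/(1-q)) = 0.65*log(0.65/0.6) = 0.052028.
D = -0.046736 + 0.052028 = 0.0053

0.0053


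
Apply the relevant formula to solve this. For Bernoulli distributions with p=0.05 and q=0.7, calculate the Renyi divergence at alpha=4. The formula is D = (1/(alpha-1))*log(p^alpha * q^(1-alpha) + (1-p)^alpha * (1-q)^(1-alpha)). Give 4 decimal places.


Renyi divergence of order alpha between Bernoulli distributions:
D = (1/(alpha-1))*log(p^alpha * q^(1-alpha) + (1-p)^alpha * (1-q)^(1-alpha)).
alpha = 4, p = 0.05, q = 0.7.
p^alpha * q^(1-alpha) = 0.05^4 * 0.7^-3 = 1.8e-05.
(1-p)^alpha * (1-q)^(1-alpha) = 0.95^4 * 0.3^-3 = 30.166898.
sum = 1.8e-05 + 30.166898 = 30.166916.
D = (1/3)*log(30.166916) = 1.1356

1.1356


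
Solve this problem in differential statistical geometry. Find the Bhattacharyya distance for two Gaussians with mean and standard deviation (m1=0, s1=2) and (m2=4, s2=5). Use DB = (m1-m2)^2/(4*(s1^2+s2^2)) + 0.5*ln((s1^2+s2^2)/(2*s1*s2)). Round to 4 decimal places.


Bhattacharyya distance between two Gaussians:
DB = (m1-m2)^2/(4*(s1^2+s2^2)) + (1/2)*ln((s1^2+s2^2)/(2*s1*s2)).
(m1-m2)^2 = (-4)^2 = 16.
s1^2+s2^2 = 4 + 25 = 29.
term1 = 16/116 = 0.137931.
term2 = 0.5*ln(29/20.0) = 0.185782.
DB = 0.137931 + 0.185782 = 0.3237

0.3237


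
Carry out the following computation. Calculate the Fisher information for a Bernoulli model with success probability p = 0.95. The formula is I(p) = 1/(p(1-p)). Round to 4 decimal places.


For Bernoulli(p), Fisher information is I(p) = 1/(p*(1-p)).
p = 0.95, 1-p = 0.05.
p*(1-p) = 0.0475.
I(p) = 1/0.0475 = 21.0526

21.0526


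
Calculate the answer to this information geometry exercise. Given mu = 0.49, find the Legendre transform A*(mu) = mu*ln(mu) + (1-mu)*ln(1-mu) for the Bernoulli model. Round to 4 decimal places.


Legendre transform for Bernoulli:
A*(mu) = mu*log(mu) + (1-mu)*log(1-mu).
mu = 0.49, 1-mu = 0.51.
mu*log(mu) = 0.49*log(0.49) = -0.349541.
(1-mu)*log(1-mu) = 0.51*log(0.51) = -0.343406.
A* = -0.349541 + -0.343406 = -0.6929

-0.6929


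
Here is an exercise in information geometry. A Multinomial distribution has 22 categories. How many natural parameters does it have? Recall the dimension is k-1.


Exponential family dimension calculation:
For Multinomial with k=22 categories, dim = k-1 = 21.

21


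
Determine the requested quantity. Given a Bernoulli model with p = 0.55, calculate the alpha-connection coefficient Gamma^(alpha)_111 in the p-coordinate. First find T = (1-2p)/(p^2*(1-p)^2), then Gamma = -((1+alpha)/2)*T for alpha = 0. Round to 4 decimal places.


Skewness (Amari-Chentsov) tensor: T = (1-2p)/(p^2*(1-p)^2).
p = 0.55, 1-2p = -0.1, p^2 = 0.3025, (1-p)^2 = 0.2025.
T = -0.1/(0.3025 * 0.2025) = -1.632486.
In the p-coordinate, Gamma^(alpha) = Gamma^(0) - (alpha/2)*T with Gamma^(0) = (1/2)*g'(p) = -T/2,
so Gamma^(alpha) = -((1+alpha)/2)*T.
alpha = 0, -(1+alpha)/2 = -0.5.
Gamma = -0.5 * -1.632486 = 0.8162

0.8162


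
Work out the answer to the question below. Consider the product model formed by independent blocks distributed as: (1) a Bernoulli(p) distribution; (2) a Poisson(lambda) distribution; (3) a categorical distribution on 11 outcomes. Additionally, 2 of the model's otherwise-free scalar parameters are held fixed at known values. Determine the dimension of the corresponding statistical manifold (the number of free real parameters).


The dimension of a statistical manifold equals the number of free
(independent) real parameters of the model. For a product of independent
blocks the parameter counts add.
- Bernoulli (p): 1.
- Poisson (lambda): 1.
- categorical on 11 outcomes (probabilities sum to 1): 11-1 = 10.
Total = 1 + 1 + 10 = 12.
2 parameter(s) fixed at known values: 12 - 2 = 10.
Dimension = 10

10


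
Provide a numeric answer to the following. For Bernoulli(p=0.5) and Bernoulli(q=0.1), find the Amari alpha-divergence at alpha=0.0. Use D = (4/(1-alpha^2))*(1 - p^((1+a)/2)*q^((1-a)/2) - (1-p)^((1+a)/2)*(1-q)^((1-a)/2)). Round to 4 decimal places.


Amari alpha-divergence:
D = (4/(1-alpha^2))*(1 - p^((1+a)/2)*q^((1-a)/2) - (1-p)^((1+a)/2)*(1-q)^((1-a)/2)).
alpha = 0.0, p = 0.5, q = 0.1.
e1 = (1+alpha)/2 = 0.5, e2 = (1-alpha)/2 = 0.5.
t1 = p^e1 * q^e2 = 0.5^0.5 * 0.1^0.5 = 0.223607.
t2 = (1-p)^e1 * (1-q)^e2 = 0.5^0.5 * 0.9^0.5 = 0.67082.
4/(1-alpha^2) = 4.0.
D = 4.0*(1 - 0.223607 - 0.67082) = 0.4223

0.4223


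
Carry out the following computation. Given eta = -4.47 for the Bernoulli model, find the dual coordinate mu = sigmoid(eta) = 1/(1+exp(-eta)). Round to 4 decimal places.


Dual coordinate (expectation parameter) for Bernoulli:
mu = 1/(1+exp(-eta)).
eta = -4.47.
exp(-eta) = exp(4.47) = 87.356723.
mu = 1/(1+87.356723) = 0.0113

0.0113


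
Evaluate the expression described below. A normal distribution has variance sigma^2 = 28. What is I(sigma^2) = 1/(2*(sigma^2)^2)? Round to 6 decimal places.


Fisher information for variance: I(sigma^2) = 1/(2*sigma^4).
sigma^2 = 28, so sigma^4 = 784.
I = 1/(2*784) = 1/1568 = 0.000638

0.000638


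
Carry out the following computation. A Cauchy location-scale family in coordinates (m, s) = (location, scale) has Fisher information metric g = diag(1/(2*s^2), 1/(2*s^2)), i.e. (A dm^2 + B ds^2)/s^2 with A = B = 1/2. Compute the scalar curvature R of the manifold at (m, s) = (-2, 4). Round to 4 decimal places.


The metric has the form g = (A dm^2 + B ds^2)/s^2 with A = 1/2, B = 1/2.
Substitute u = sqrt(A/B)*m: g = B*(du^2 + ds^2)/s^2, i.e. B times the
Poincare upper half-plane metric, which has constant Gaussian curvature -1.
Scaling a 2D metric by a constant c divides the Gaussian curvature by c,
so K = -1/B = -1/(1/2) = -2.0000 everywhere (the point (m, s) = (-2, 4) is irrelevant:
the curvature is constant).
Scalar curvature in dimension 2: R = 2K = -2/(1/2) = -4.0000.

-4.0000


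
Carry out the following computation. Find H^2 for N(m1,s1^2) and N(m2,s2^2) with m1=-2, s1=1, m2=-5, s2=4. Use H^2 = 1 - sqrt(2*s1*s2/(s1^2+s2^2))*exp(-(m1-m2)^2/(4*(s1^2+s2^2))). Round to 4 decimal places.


Squared Hellinger distance for Gaussians:
H^2 = 1 - sqrt(2*s1*s2/(s1^2+s2^2)) * exp(-(m1-m2)^2/(4*(s1^2+s2^2))).
s1^2 = 1, s2^2 = 16, s1^2+s2^2 = 17.
sqrt(2*1*4/(17)) = 0.685994.
(m1-m2)^2 = (3)^2 = 9.
exp(-9/(4*17)) = exp(-0.132353) = 0.876032.
H^2 = 1 - 0.685994*0.876032 = 0.3990

0.3990


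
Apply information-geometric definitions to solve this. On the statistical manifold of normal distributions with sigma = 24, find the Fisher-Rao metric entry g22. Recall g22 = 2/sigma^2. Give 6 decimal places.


For the 2-parameter normal family, the Fisher metric has:
  g11 = 1/sigma^2, g22 = 2/sigma^2.
sigma = 24, sigma^2 = 576.
g22 = 0.003472

0.003472


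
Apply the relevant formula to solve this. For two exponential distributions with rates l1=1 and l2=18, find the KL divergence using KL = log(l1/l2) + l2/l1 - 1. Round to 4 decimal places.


KL divergence for exponential family:
KL = log(l1/l2) + l2/l1 - 1.
log(1/18) = -2.890372.
18/1 = 18.0.
KL = -2.890372 + 18.0 - 1 = 14.1096

14.1096


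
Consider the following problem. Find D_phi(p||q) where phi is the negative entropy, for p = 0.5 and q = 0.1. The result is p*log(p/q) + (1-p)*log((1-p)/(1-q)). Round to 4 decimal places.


Bregman divergence with negative entropy generator:
D = p*log(p/q) + (1-p)*log((1-p)/(1-q)).
p = 0.5, q = 0.1.
p*log(p/q) = 0.5*log(0.5/0.1) = 0.804719.
(1-p)*log((1-p)/(1-q)) = 0.5*log(0.5/0.9) = -0.293893.
D = 0.804719 + -0.293893 = 0.5108

0.5108


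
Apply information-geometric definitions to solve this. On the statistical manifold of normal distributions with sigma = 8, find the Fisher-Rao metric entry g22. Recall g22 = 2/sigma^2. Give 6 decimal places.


For the 2-parameter normal family, the Fisher metric has:
  g11 = 1/sigma^2, g22 = 2/sigma^2.
sigma = 8, sigma^2 = 64.
g22 = 0.031250

0.031250


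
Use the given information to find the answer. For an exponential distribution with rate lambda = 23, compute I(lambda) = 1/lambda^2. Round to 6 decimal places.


Fisher information for exponential: I(lambda) = 1/lambda^2.
lambda = 23, lambda^2 = 529.
I = 1/529 = 0.001890

0.001890


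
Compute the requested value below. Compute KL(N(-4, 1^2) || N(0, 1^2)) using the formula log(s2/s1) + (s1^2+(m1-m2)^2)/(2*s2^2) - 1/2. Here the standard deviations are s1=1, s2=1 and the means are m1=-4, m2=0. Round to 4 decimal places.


KL divergence between normal distributions:
KL = log(s2/s1) + (s1^2 + (m1-m2)^2)/(2*s2^2) - 1/2.
log(1/1) = 0.0.
(1^2 + (-4-0)^2)/(2*1^2) = (1 + 16)/2 = 8.5.
KL = 0.0 + 8.5 - 0.5 = 8.0000

8.0000


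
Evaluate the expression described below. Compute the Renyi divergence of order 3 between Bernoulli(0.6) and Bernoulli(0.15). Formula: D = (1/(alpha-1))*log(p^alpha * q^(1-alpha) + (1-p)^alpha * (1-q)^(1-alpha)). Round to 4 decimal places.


Renyi divergence of order alpha between Bernoulli distributions:
D = (1/(alpha-1))*log(p^alpha * q^(1-alpha) + (1-p)^alpha * (1-q)^(1-alpha)).
alpha = 3, p = 0.6, q = 0.15.
p^alpha * q^(1-alpha) = 0.6^3 * 0.15^-2 = 9.6.
(1-p)^alpha * (1-q)^(1-alpha) = 0.4^3 * 0.85^-2 = 0.088581.
sum = 9.6 + 0.088581 = 9.688581.
D = (1/2)*log(9.688581) = 1.1355

1.1355


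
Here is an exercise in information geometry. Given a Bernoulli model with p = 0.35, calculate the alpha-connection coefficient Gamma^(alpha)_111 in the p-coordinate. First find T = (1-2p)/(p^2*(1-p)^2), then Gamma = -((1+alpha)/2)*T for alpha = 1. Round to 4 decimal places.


Skewness (Amari-Chentsov) tensor: T = (1-2p)/(p^2*(1-p)^2).
p = 0.35, 1-2p = 0.3, p^2 = 0.1225, (1-p)^2 = 0.4225.
T = 0.3/(0.1225 * 0.4225) = 5.796401.
In the p-coordinate, Gamma^(alpha) = Gamma^(0) - (alpha/2)*T with Gamma^(0) = (1/2)*g'(p) = -T/2,
so Gamma^(alpha) = -((1+alpha)/2)*T.
alpha = 1, -(1+alpha)/2 = -1.0.
Gamma = -1.0 * 5.796401 = -5.7964

-5.7964


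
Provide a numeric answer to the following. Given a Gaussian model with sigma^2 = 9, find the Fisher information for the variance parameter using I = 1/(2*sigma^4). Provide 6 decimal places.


Fisher information for variance: I(sigma^2) = 1/(2*sigma^4).
sigma^2 = 9, so sigma^4 = 81.
I = 1/(2*81) = 1/162 = 0.006173

0.006173


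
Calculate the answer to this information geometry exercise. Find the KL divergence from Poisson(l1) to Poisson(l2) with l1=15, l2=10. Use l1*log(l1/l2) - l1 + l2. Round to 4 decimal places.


KL divergence for Poisson:
KL = l1*log(l1/l2) - l1 + l2.
l1 = 15, l2 = 10.
log(15/10) = 0.405465.
l1*log(l1/l2) = 15 * 0.405465 = 6.081977.
KL = 6.081977 - 15 + 10 = 1.0820

1.0820


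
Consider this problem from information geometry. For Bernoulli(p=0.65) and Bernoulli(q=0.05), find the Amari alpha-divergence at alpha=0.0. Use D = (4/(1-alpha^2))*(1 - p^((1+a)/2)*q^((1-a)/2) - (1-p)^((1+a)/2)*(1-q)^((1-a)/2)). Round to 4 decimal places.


Amari alpha-divergence:
D = (4/(1-alpha^2))*(1 - p^((1+a)/2)*q^((1-a)/2) - (1-p)^((1+a)/2)*(1-q)^((1-a)/2)).
alpha = 0.0, p = 0.65, q = 0.05.
e1 = (1+alpha)/2 = 0.5, e2 = (1-alpha)/2 = 0.5.
t1 = p^e1 * q^e2 = 0.65^0.5 * 0.05^0.5 = 0.180278.
t2 = (1-p)^e1 * (1-q)^e2 = 0.35^0.5 * 0.95^0.5 = 0.576628.
4/(1-alpha^2) = 4.0.
D = 4.0*(1 - 0.180278 - 0.576628) = 0.9724

0.9724


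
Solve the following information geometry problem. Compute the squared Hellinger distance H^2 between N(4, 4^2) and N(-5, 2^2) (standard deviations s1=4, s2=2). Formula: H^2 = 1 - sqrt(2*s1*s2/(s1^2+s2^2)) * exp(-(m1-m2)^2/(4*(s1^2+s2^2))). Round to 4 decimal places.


Squared Hellinger distance for Gaussians:
H^2 = 1 - sqrt(2*s1*s2/(s1^2+s2^2)) * exp(-(m1-m2)^2/(4*(s1^2+s2^2))).
s1^2 = 16, s2^2 = 4, s1^2+s2^2 = 20.
sqrt(2*4*2/(20)) = 0.894427.
(m1-m2)^2 = (9)^2 = 81.
exp(-81/(4*20)) = exp(-1.0125) = 0.36331.
H^2 = 1 - 0.894427*0.36331 = 0.6750

0.6750


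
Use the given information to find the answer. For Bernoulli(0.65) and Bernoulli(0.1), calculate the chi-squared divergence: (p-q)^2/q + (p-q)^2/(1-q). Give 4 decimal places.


Chi-squared divergence between Bernoulli distributions:
chi^2 = (p-q)^2/q + (p-q)^2/(1-q).
p = 0.65, q = 0.1, p-q = 0.55.
(p-q)^2 = 0.3025.
term1 = 0.3025/0.1 = 3.025.
term2 = 0.3025/0.9 = 0.336111.
chi^2 = 3.025 + 0.336111 = 3.3611

3.3611


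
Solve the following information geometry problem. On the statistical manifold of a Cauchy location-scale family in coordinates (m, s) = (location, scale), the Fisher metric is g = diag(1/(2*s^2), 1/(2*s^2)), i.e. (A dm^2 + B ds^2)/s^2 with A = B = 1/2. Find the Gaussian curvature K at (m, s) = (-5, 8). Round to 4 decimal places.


The metric has the form g = (A dm^2 + B ds^2)/s^2 with A = 1/2, B = 1/2.
Substitute u = sqrt(A/B)*m: g = B*(du^2 + ds^2)/s^2, i.e. B times the
Poincare upper half-plane metric, which has constant Gaussian curvature -1.
Scaling a 2D metric by a constant c divides the Gaussian curvature by c,
so K = -1/B = -1/(1/2) = -2.0000 everywhere (the point (m, s) = (-5, 8) is irrelevant:
the curvature is constant).
The requested Gaussian curvature is K = -2.0000.

-2.0000


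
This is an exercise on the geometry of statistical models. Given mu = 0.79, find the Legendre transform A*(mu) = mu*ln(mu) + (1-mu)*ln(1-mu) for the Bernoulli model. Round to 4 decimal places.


Legendre transform for Bernoulli:
A*(mu) = mu*log(mu) + (1-mu)*log(1-mu).
mu = 0.79, 1-mu = 0.21.
mu*log(mu) = 0.79*log(0.79) = -0.186221.
(1-mu)*log(1-mu) = 0.21*log(0.21) = -0.327736.
A* = -0.186221 + -0.327736 = -0.5140

-0.5140


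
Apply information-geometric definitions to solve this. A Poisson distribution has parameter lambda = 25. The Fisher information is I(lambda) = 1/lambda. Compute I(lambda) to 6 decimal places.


Fisher information for Poisson: I(lambda) = 1/lambda.
lambda = 25.
I(lambda) = 1/25 = 0.040000

0.040000


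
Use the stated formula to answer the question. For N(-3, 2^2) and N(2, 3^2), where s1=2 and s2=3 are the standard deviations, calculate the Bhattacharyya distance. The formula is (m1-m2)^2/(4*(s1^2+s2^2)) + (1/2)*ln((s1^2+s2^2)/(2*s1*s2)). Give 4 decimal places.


Bhattacharyya distance between two Gaussians:
DB = (m1-m2)^2/(4*(s1^2+s2^2)) + (1/2)*ln((s1^2+s2^2)/(2*s1*s2)).
(m1-m2)^2 = (-5)^2 = 25.
s1^2+s2^2 = 4 + 9 = 13.
term1 = 25/52 = 0.480769.
term2 = 0.5*ln(13/12.0) = 0.040021.
DB = 0.480769 + 0.040021 = 0.5208

0.5208


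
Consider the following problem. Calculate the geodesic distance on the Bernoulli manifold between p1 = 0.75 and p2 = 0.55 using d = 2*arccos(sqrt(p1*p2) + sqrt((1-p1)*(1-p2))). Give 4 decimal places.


Geodesic distance on Bernoulli manifold:
d(p1,p2) = 2*arccos(sqrt(p1*p2) + sqrt((1-p1)*(1-p2))).
sqrt(p1*p2) = sqrt(0.75*0.55) = 0.642262.
sqrt((1-p1)*(1-p2)) = sqrt(0.25*0.45) = 0.33541.
arg = 0.642262 + 0.33541 = 0.977672.
d = 2*arccos(0.977672) = 0.4234

0.4234


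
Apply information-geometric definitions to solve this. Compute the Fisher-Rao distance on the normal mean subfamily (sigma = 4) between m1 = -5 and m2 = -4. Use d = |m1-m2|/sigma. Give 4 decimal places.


On the fixed-variance normal subfamily, geodesic distance = |m1-m2|/sigma.
|-5 - -4| = 1.
sigma = 4.
d = 1/4 = 0.2500

0.2500


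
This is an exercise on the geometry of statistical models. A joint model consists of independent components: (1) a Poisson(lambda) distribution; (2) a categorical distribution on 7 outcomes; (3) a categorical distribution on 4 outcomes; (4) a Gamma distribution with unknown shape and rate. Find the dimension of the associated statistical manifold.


The dimension of a statistical manifold equals the number of free
(independent) real parameters of the model. For a product of independent
blocks the parameter counts add.
- Poisson (lambda): 1.
- categorical on 7 outcomes (probabilities sum to 1): 7-1 = 6.
- categorical on 4 outcomes (probabilities sum to 1): 4-1 = 3.
- Gamma (shape, rate): 2.
Total = 1 + 6 + 3 + 2 = 12.
Dimension = 12

12


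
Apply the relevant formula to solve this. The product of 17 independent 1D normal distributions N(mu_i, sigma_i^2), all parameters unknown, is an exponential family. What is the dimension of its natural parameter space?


Exponential family dimension calculation:
Each univariate normal has two natural parameters (mu/sigma^2 and -1/(2 sigma^2)).
With 17 independent components, dim = 2 * 17 = 34.

34


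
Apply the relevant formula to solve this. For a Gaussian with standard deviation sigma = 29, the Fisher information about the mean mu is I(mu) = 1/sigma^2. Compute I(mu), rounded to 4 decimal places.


The Fisher information for the mean of a normal distribution is I(mu) = 1/sigma^2.
sigma = 29, so sigma^2 = 841.
I(mu) = 1/841 = 0.0012

0.0012


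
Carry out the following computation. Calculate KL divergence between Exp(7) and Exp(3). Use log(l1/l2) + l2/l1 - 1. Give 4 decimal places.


KL divergence for exponential family:
KL = log(l1/l2) + l2/l1 - 1.
log(7/3) = 0.847298.
3/7 = 0.428571.
KL = 0.847298 + 0.428571 - 1 = 0.2759

0.2759


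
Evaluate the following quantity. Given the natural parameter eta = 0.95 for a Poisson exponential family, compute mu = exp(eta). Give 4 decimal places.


Expectation parameter for Poisson exponential family:
mu = exp(eta).
eta = 0.95.
mu = exp(0.95) = 2.5857

2.5857


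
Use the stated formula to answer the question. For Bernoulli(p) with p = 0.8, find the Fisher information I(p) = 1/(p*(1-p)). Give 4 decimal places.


For Bernoulli(p), Fisher information is I(p) = 1/(p*(1-p)).
p = 0.8, 1-p = 0.2.
p*(1-p) = 0.16.
I(p) = 1/0.16 = 6.2500

6.2500


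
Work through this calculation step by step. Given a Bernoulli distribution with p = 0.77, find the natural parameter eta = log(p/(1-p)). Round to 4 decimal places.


Natural parameter for Bernoulli: eta = log(p/(1-p)).
p = 0.77, 1-p = 0.23.
p/(1-p) = 3.347826.
eta = log(3.347826) = 1.2083

1.2083


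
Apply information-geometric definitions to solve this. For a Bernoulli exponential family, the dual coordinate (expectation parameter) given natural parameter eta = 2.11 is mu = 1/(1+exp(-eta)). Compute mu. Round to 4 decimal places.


Dual coordinate (expectation parameter) for Bernoulli:
mu = 1/(1+exp(-eta)).
eta = 2.11.
exp(-eta) = exp(-2.11) = 0.121238.
mu = 1/(1+0.121238) = 0.8919

0.8919


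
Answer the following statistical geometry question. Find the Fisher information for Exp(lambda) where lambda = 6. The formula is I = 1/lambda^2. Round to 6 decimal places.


Fisher information for exponential: I(lambda) = 1/lambda^2.
lambda = 6, lambda^2 = 36.
I = 1/36 = 0.027778

0.027778


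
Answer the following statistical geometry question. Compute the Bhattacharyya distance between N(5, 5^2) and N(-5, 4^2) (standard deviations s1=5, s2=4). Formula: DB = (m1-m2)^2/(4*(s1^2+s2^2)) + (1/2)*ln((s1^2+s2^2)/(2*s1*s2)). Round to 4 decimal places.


Bhattacharyya distance between two Gaussians:
DB = (m1-m2)^2/(4*(s1^2+s2^2)) + (1/2)*ln((s1^2+s2^2)/(2*s1*s2)).
(m1-m2)^2 = (10)^2 = 100.
s1^2+s2^2 = 25 + 16 = 41.
term1 = 100/164 = 0.609756.
term2 = 0.5*ln(41/40.0) = 0.012346.
DB = 0.609756 + 0.012346 = 0.6221

0.6221


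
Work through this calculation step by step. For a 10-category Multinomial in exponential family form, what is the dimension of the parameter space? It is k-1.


Exponential family dimension calculation:
For Multinomial with k=10 categories, dim = k-1 = 9.

9


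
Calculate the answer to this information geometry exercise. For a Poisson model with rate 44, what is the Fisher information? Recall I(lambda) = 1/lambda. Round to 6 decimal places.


Fisher information for Poisson: I(lambda) = 1/lambda.
lambda = 44.
I(lambda) = 1/44 = 0.022727

0.022727


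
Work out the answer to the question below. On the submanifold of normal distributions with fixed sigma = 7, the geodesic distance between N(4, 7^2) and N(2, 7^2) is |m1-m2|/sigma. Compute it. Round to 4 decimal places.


On the fixed-variance normal subfamily, geodesic distance = |m1-m2|/sigma.
|4 - 2| = 2.
sigma = 7.
d = 2/7 = 0.2857

0.2857


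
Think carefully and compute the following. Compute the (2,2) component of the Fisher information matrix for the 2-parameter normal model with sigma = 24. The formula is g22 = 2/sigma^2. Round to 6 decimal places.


For the 2-parameter normal family, the Fisher metric has:
  g11 = 1/sigma^2, g22 = 2/sigma^2.
sigma = 24, sigma^2 = 576.
g22 = 0.003472

0.003472


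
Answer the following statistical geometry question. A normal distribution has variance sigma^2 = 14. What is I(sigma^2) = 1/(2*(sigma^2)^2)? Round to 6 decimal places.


Fisher information for variance: I(sigma^2) = 1/(2*sigma^4).
sigma^2 = 14, so sigma^4 = 196.
I = 1/(2*196) = 1/392 = 0.002551

0.002551


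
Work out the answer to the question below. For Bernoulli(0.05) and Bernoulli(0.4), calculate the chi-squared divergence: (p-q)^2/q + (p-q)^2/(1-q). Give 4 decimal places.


Chi-squared divergence between Bernoulli distributions:
chi^2 = (p-q)^2/q + (p-q)^2/(1-q).
p = 0.05, q = 0.4, p-q = -0.35.
(p-q)^2 = 0.1225.
term1 = 0.1225/0.4 = 0.30625.
term2 = 0.1225/0.6 = 0.204167.
chi^2 = 0.30625 + 0.204167 = 0.5104

0.5104


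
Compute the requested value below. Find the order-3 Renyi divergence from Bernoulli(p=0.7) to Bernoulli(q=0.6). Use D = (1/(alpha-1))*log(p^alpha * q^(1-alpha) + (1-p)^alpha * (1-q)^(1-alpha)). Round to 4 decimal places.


Renyi divergence of order alpha between Bernoulli distributions:
D = (1/(alpha-1))*log(p^alpha * q^(1-alpha) + (1-p)^alpha * (1-q)^(1-alpha)).
alpha = 3, p = 0.7, q = 0.6.
p^alpha * q^(1-alpha) = 0.7^3 * 0.6^-2 = 0.952778.
(1-p)^alpha * (1-q)^(1-alpha) = 0.3^3 * 0.4^-2 = 0.16875.
sum = 0.952778 + 0.16875 = 1.121528.
D = (1/2)*log(1.121528) = 0.0573

0.0573


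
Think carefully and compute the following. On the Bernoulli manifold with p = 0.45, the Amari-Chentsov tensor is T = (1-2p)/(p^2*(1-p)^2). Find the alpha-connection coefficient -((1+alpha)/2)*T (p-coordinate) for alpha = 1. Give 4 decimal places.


Skewness (Amari-Chentsov) tensor: T = (1-2p)/(p^2*(1-p)^2).
p = 0.45, 1-2p = 0.1, p^2 = 0.2025, (1-p)^2 = 0.3025.
T = 0.1/(0.2025 * 0.3025) = 1.632486.
In the p-coordinate, Gamma^(alpha) = Gamma^(0) - (alpha/2)*T with Gamma^(0) = (1/2)*g'(p) = -T/2,
so Gamma^(alpha) = -((1+alpha)/2)*T.
alpha = 1, -(1+alpha)/2 = -1.0.
Gamma = -1.0 * 1.632486 = -1.6325

-1.6325


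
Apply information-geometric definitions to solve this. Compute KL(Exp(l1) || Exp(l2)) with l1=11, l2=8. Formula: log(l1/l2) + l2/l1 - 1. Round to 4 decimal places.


KL divergence for exponential family:
KL = log(l1/l2) + l2/l1 - 1.
log(11/8) = 0.318454.
8/11 = 0.727273.
KL = 0.318454 + 0.727273 - 1 = 0.0457

0.0457


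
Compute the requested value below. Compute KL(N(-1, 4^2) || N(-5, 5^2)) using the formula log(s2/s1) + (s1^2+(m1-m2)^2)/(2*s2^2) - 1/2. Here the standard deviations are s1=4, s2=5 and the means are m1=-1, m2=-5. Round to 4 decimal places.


KL divergence between normal distributions:
KL = log(s2/s1) + (s1^2 + (m1-m2)^2)/(2*s2^2) - 1/2.
log(5/4) = 0.223144.
(4^2 + (-1--5)^2)/(2*5^2) = (16 + 16)/50 = 0.64.
KL = 0.223144 + 0.64 - 0.5 = 0.3631

0.3631


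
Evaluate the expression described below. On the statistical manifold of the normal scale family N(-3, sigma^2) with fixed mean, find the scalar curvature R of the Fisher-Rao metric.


This family has a single free parameter, so its statistical manifold
is 1-dimensional. The Riemann curvature tensor of any 1-dimensional
Riemannian manifold vanishes identically, so R = 0.

0


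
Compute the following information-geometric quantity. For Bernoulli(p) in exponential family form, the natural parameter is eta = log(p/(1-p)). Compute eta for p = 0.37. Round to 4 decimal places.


Natural parameter for Bernoulli: eta = log(p/(1-p)).
p = 0.37, 1-p = 0.63.
p/(1-p) = 0.587302.
eta = log(0.587302) = -0.5322

-0.5322


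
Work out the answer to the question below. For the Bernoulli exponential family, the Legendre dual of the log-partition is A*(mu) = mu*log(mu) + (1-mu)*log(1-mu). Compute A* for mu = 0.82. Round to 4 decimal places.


Legendre transform for Bernoulli:
A*(mu) = mu*log(mu) + (1-mu)*log(1-mu).
mu = 0.82, 1-mu = 0.18.
mu*log(mu) = 0.82*log(0.82) = -0.16273.
(1-mu)*log(1-mu) = 0.18*log(0.18) = -0.308664.
A* = -0.16273 + -0.308664 = -0.4714

-0.4714


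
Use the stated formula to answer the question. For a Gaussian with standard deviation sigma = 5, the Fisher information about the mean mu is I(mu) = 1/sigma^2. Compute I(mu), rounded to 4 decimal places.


The Fisher information for the mean of a normal distribution is I(mu) = 1/sigma^2.
sigma = 5, so sigma^2 = 25.
I(mu) = 1/25 = 0.0400

0.0400


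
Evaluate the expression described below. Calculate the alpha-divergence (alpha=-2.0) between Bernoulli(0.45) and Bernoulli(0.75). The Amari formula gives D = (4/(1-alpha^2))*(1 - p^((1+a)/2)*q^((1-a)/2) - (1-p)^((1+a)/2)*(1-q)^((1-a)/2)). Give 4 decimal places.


Amari alpha-divergence:
D = (4/(1-alpha^2))*(1 - p^((1+a)/2)*q^((1-a)/2) - (1-p)^((1+a)/2)*(1-q)^((1-a)/2)).
alpha = -2.0, p = 0.45, q = 0.75.
e1 = (1+alpha)/2 = -0.5, e2 = (1-alpha)/2 = 1.5.
t1 = p^e1 * q^e2 = 0.45^-0.5 * 0.75^1.5 = 0.968246.
t2 = (1-p)^e1 * (1-q)^e2 = 0.55^-0.5 * 0.25^1.5 = 0.16855.
4/(1-alpha^2) = -1.333333.
D = -1.333333*(1 - 0.968246 - 0.16855) = 0.1824

0.1824


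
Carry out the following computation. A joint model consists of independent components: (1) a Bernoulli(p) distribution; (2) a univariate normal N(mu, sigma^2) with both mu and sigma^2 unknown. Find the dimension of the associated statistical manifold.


The dimension of a statistical manifold equals the number of free
(independent) real parameters of the model. For a product of independent
blocks the parameter counts add.
- Bernoulli (p): 1.
- normal (mu, sigma^2): 2.
Total = 1 + 2 = 3.
Dimension = 3

3


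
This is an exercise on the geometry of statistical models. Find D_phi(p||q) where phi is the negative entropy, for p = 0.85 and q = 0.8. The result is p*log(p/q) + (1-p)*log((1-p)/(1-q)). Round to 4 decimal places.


Bregman divergence with negative entropy generator:
D = p*log(p/q) + (1-p)*log((1-p)/(1-q)).
p = 0.85, q = 0.8.
p*log(p/q) = 0.85*log(0.85/0.8) = 0.051531.
(1-p)*log((1-p)/(1-q)) = 0.15*log(0.15/0.2) = -0.043152.
D = 0.051531 + -0.043152 = 0.0084

0.0084


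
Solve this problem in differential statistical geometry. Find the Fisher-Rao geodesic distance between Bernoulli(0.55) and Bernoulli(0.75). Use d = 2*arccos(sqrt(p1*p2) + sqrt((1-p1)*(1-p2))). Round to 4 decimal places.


Geodesic distance on Bernoulli manifold:
d(p1,p2) = 2*arccos(sqrt(p1*p2) + sqrt((1-p1)*(1-p2))).
sqrt(p1*p2) = sqrt(0.55*0.75) = 0.642262.
sqrt((1-p1)*(1-p2)) = sqrt(0.45*0.25) = 0.33541.
arg = 0.642262 + 0.33541 = 0.977672.
d = 2*arccos(0.977672) = 0.4234

0.4234


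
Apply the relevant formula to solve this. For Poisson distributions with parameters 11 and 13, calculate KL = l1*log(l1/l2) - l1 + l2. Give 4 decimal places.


KL divergence for Poisson:
KL = l1*log(l1/l2) - l1 + l2.
l1 = 11, l2 = 13.
log(11/13) = -0.167054.
l1*log(l1/l2) = 11 * -0.167054 = -1.837595.
KL = -1.837595 - 11 + 13 = 0.1624

0.1624


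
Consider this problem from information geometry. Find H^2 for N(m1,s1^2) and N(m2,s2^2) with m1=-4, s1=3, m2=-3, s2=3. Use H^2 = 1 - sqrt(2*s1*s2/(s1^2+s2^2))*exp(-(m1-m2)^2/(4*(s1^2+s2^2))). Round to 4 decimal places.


Squared Hellinger distance for Gaussians:
H^2 = 1 - sqrt(2*s1*s2/(s1^2+s2^2)) * exp(-(m1-m2)^2/(4*(s1^2+s2^2))).
s1^2 = 9, s2^2 = 9, s1^2+s2^2 = 18.
sqrt(2*3*3/(18)) = 1.0.
(m1-m2)^2 = (-1)^2 = 1.
exp(-1/(4*18)) = exp(-0.013889) = 0.986207.
H^2 = 1 - 1.0*0.986207 = 0.0138

0.0138


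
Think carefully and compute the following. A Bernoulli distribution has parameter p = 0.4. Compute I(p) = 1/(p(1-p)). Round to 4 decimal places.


For Bernoulli(p), Fisher information is I(p) = 1/(p*(1-p)).
p = 0.4, 1-p = 0.6.
p*(1-p) = 0.24.
I(p) = 1/0.24 = 4.1667

4.1667


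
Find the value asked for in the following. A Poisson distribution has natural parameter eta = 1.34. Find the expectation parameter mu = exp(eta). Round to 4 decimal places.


Expectation parameter for Poisson exponential family:
mu = exp(eta).
eta = 1.34.
mu = exp(1.34) = 3.8190

3.8190


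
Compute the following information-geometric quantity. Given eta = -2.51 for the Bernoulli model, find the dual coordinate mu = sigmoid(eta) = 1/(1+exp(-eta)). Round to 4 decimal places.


Dual coordinate (expectation parameter) for Bernoulli:
mu = 1/(1+exp(-eta)).
eta = -2.51.
exp(-eta) = exp(2.51) = 12.30493.
mu = 1/(1+12.30493) = 0.0752

0.0752


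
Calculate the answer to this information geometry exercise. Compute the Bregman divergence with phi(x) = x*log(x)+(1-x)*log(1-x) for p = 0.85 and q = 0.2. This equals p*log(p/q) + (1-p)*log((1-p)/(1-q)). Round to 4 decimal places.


Bregman divergence with negative entropy generator:
D = p*log(p/q) + (1-p)*log((1-p)/(1-q)).
p = 0.85, q = 0.2.
p*log(p/q) = 0.85*log(0.85/0.2) = 1.229881.
(1-p)*log((1-p)/(1-q)) = 0.15*log(0.15/0.8) = -0.251096.
D = 1.229881 + -0.251096 = 0.9788

0.9788


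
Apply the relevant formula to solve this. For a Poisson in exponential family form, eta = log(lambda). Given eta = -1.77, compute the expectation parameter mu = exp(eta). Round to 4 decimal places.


Expectation parameter for Poisson exponential family:
mu = exp(eta).
eta = -1.77.
mu = exp(-1.77) = 0.1703

0.1703


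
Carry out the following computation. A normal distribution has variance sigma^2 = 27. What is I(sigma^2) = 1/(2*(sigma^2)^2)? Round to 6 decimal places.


Fisher information for variance: I(sigma^2) = 1/(2*sigma^4).
sigma^2 = 27, so sigma^4 = 729.
I = 1/(2*729) = 1/1458 = 0.000686

0.000686


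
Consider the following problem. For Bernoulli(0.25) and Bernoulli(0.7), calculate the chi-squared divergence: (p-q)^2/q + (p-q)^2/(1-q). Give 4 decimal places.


Chi-squared divergence between Bernoulli distributions:
chi^2 = (p-q)^2/q + (p-q)^2/(1-q).
p = 0.25, q = 0.7, p-q = -0.45.
(p-q)^2 = 0.2025.
term1 = 0.2025/0.7 = 0.289286.
term2 = 0.2025/0.3 = 0.675.
chi^2 = 0.289286 + 0.675 = 0.9643

0.9643


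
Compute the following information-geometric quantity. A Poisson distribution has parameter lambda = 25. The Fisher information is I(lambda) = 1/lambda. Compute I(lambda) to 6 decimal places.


Fisher information for Poisson: I(lambda) = 1/lambda.
lambda = 25.
I(lambda) = 1/25 = 0.040000

0.040000


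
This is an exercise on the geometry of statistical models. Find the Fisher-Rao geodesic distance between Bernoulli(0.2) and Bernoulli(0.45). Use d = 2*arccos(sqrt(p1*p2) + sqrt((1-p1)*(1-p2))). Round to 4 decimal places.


Geodesic distance on Bernoulli manifold:
d(p1,p2) = 2*arccos(sqrt(p1*p2) + sqrt((1-p1)*(1-p2))).
sqrt(p1*p2) = sqrt(0.2*0.45) = 0.3.
sqrt((1-p1)*(1-p2)) = sqrt(0.8*0.55) = 0.663325.
arg = 0.3 + 0.663325 = 0.963325.
d = 2*arccos(0.963325) = 0.5433

0.5433


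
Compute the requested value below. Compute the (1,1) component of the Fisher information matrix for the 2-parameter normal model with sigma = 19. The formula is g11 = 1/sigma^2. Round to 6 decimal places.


For the 2-parameter normal family, the Fisher metric has:
  g11 = 1/sigma^2, g22 = 2/sigma^2.
sigma = 19, sigma^2 = 361.
g11 = 0.002770

0.002770


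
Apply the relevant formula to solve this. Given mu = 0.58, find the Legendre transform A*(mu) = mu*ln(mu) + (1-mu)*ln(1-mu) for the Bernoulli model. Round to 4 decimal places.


Legendre transform for Bernoulli:
A*(mu) = mu*log(mu) + (1-mu)*log(1-mu).
mu = 0.58, 1-mu = 0.42.
mu*log(mu) = 0.58*log(0.58) = -0.315942.
(1-mu)*log(1-mu) = 0.42*log(0.42) = -0.36435.
A* = -0.315942 + -0.36435 = -0.6803

-0.6803


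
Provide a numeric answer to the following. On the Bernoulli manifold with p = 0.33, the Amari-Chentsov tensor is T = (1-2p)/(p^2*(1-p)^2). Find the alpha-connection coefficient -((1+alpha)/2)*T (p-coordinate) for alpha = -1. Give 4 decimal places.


Skewness (Amari-Chentsov) tensor: T = (1-2p)/(p^2*(1-p)^2).
p = 0.33, 1-2p = 0.34, p^2 = 0.1089, (1-p)^2 = 0.4489.
T = 0.34/(0.1089 * 0.4489) = 6.955069.
In the p-coordinate, Gamma^(alpha) = Gamma^(0) - (alpha/2)*T with Gamma^(0) = (1/2)*g'(p) = -T/2,
so Gamma^(alpha) = -((1+alpha)/2)*T.
alpha = -1, -(1+alpha)/2 = 0.0.
Gamma = 0.0 * 6.955069 = 0.0000

0.0000


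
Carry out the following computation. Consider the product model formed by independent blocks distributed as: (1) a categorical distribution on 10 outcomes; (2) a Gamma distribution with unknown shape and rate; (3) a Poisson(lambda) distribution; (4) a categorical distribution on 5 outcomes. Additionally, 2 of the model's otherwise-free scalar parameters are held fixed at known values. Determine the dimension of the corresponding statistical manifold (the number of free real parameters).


The dimension of a statistical manifold equals the number of free
(independent) real parameters of the model. For a product of independent
blocks the parameter counts add.
- categorical on 10 outcomes (probabilities sum to 1): 10-1 = 9.
- Gamma (shape, rate): 2.
- Poisson (lambda): 1.
- categorical on 5 outcomes (probabilities sum to 1): 5-1 = 4.
Total = 9 + 2 + 1 + 4 = 16.
2 parameter(s) fixed at known values: 16 - 2 = 14.
Dimension = 14

14


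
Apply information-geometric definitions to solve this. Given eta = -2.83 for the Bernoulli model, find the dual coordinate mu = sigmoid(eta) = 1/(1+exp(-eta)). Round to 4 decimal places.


Dual coordinate (expectation parameter) for Bernoulli:
mu = 1/(1+exp(-eta)).
eta = -2.83.
exp(-eta) = exp(2.83) = 16.945461.
mu = 1/(1+16.945461) = 0.0557

0.0557


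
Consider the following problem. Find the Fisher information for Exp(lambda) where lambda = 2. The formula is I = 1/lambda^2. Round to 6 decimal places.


Fisher information for exponential: I(lambda) = 1/lambda^2.
lambda = 2, lambda^2 = 4.
I = 1/4 = 0.250000

0.250000


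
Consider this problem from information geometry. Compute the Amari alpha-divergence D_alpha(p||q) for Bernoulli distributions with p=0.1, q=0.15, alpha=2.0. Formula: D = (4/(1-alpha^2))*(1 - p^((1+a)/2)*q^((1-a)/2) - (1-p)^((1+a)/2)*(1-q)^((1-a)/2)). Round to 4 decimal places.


Amari alpha-divergence:
D = (4/(1-alpha^2))*(1 - p^((1+a)/2)*q^((1-a)/2) - (1-p)^((1+a)/2)*(1-q)^((1-a)/2)).
alpha = 2.0, p = 0.1, q = 0.15.
e1 = (1+alpha)/2 = 1.5, e2 = (1-alpha)/2 = -0.5.
t1 = p^e1 * q^e2 = 0.1^1.5 * 0.15^-0.5 = 0.08165.
t2 = (1-p)^e1 * (1-q)^e2 = 0.9^1.5 * 0.85^-0.5 = 0.926092.
4/(1-alpha^2) = -1.333333.
D = -1.333333*(1 - 0.08165 - 0.926092) = 0.0103

0.0103


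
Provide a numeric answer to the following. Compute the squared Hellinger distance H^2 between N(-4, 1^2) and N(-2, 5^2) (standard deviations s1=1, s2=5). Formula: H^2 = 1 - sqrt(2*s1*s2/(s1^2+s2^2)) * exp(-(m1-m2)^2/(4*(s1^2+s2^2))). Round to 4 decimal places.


Squared Hellinger distance for Gaussians:
H^2 = 1 - sqrt(2*s1*s2/(s1^2+s2^2)) * exp(-(m1-m2)^2/(4*(s1^2+s2^2))).
s1^2 = 1, s2^2 = 25, s1^2+s2^2 = 26.
sqrt(2*1*5/(26)) = 0.620174.
(m1-m2)^2 = (-2)^2 = 4.
exp(-4/(4*26)) = exp(-0.038462) = 0.962269.
H^2 = 1 - 0.620174*0.962269 = 0.4032

0.4032


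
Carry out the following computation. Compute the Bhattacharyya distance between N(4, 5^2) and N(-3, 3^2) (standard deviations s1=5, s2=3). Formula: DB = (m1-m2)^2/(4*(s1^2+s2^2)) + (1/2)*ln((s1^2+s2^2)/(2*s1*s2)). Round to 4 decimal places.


Bhattacharyya distance between two Gaussians:
DB = (m1-m2)^2/(4*(s1^2+s2^2)) + (1/2)*ln((s1^2+s2^2)/(2*s1*s2)).
(m1-m2)^2 = (7)^2 = 49.
s1^2+s2^2 = 25 + 9 = 34.
term1 = 49/136 = 0.360294.
term2 = 0.5*ln(34/30.0) = 0.062582.
DB = 0.360294 + 0.062582 = 0.4229

0.4229


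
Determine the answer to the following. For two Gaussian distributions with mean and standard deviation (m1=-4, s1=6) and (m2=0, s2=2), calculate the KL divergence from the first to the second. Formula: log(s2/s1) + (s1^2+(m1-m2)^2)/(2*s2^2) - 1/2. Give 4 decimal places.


KL divergence between normal distributions:
KL = log(s2/s1) + (s1^2 + (m1-m2)^2)/(2*s2^2) - 1/2.
log(2/6) = -1.098612.
(6^2 + (-4-0)^2)/(2*2^2) = (36 + 16)/8 = 6.5.
KL = -1.098612 + 6.5 - 0.5 = 4.9014

4.9014


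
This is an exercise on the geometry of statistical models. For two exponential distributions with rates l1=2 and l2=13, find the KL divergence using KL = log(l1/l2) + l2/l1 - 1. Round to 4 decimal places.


KL divergence for exponential family:
KL = log(l1/l2) + l2/l1 - 1.
log(2/13) = -1.871802.
13/2 = 6.5.
KL = -1.871802 + 6.5 - 1 = 3.6282

3.6282


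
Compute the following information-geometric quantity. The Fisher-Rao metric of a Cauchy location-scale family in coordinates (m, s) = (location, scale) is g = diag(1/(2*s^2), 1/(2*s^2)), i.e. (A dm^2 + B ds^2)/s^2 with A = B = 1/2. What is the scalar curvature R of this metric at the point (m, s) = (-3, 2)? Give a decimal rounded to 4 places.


The metric has the form g = (A dm^2 + B ds^2)/s^2 with A = 1/2, B = 1/2.
Substitute u = sqrt(A/B)*m: g = B*(du^2 + ds^2)/s^2, i.e. B times the
Poincare upper half-plane metric, which has constant Gaussian curvature -1.
Scaling a 2D metric by a constant c divides the Gaussian curvature by c,
so K = -1/B = -1/(1/2) = -2.0000 everywhere (the point (m, s) = (-3, 2) is irrelevant:
the curvature is constant).
Scalar curvature in dimension 2: R = 2K = -2/(1/2) = -4.0000.

-4.0000


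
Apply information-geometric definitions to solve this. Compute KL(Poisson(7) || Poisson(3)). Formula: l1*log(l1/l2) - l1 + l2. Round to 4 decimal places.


KL divergence for Poisson:
KL = l1*log(l1/l2) - l1 + l2.
l1 = 7, l2 = 3.
log(7/3) = 0.847298.
l1*log(l1/l2) = 7 * 0.847298 = 5.931085.
KL = 5.931085 - 7 + 3 = 1.9311

1.9311


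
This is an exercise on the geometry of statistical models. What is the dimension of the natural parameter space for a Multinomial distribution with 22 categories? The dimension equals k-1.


Exponential family dimension calculation:
For Multinomial with k=22 categories, dim = k-1 = 21.

21


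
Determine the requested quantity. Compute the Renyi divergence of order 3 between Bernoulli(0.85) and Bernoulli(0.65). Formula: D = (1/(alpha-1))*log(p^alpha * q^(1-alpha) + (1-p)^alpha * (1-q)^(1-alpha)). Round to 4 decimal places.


Renyi divergence of order alpha between Bernoulli distributions:
D = (1/(alpha-1))*log(p^alpha * q^(1-alpha) + (1-p)^alpha * (1-q)^(1-alpha)).
alpha = 3, p = 0.85, q = 0.65.
p^alpha * q^(1-alpha) = 0.85^3 * 0.65^-2 = 1.45355.
(1-p)^alpha * (1-q)^(1-alpha) = 0.15^3 * 0.35^-2 = 0.027551.
sum = 1.45355 + 0.027551 = 1.481101.
D = (1/2)*log(1.481101) = 0.1964

0.1964


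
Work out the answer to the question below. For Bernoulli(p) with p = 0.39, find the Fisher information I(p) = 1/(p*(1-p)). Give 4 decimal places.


For Bernoulli(p), Fisher information is I(p) = 1/(p*(1-p)).
p = 0.39, 1-p = 0.61.
p*(1-p) = 0.2379.
I(p) = 1/0.2379 = 4.2034

4.2034


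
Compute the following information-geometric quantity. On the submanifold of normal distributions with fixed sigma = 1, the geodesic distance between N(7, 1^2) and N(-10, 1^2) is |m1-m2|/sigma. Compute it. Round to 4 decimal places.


On the fixed-variance normal subfamily, geodesic distance = |m1-m2|/sigma.
|7 - -10| = 17.
sigma = 1.
d = 17/1 = 17.0000

17.0000


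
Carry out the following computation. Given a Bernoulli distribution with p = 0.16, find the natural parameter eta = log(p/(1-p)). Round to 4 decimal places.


Natural parameter for Bernoulli: eta = log(p/(1-p)).
p = 0.16, 1-p = 0.84.
p/(1-p) = 0.190476.
eta = log(0.190476) = -1.6582

-1.6582


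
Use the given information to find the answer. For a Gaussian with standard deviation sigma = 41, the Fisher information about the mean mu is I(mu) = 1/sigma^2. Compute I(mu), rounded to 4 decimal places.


The Fisher information for the mean of a normal distribution is I(mu) = 1/sigma^2.
sigma = 41, so sigma^2 = 1681.
I(mu) = 1/1681 = 0.0006

0.0006
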